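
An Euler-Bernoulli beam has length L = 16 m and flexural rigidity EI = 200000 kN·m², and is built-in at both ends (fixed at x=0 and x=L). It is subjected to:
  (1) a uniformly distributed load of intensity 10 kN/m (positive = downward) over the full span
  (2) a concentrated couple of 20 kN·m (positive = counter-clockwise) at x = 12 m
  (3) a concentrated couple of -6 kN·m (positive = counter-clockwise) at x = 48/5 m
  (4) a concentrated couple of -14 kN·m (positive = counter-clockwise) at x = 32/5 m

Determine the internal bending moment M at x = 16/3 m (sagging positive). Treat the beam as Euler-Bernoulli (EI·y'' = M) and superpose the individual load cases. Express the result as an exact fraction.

Load 1 — uniform load w=10 kN/m over full span:
  M_1 = wLx/2 - wL²/12 - wx²/2 = 10·16·(16/3)/2 - 10·16²/12 - 10·(16/3)²/2 = 640/9 kN·m
Load 2 — applied couple M₀=20 kN·m at a=12 m (b=L-a=4):
  M_2 = R_Ax - M_A  [x≤a] with R_A=45/32, M_A=25/4 = (45/32)·(16/3) - (25/4) = 5/4 kN·m
Load 3 — applied couple M₀=-6 kN·m at a=48/5 m (b=L-a=32/5):
  M_3 = R_Ax - M_A  [x≤a] with R_A=-27/50, M_A=-48/25 = (-27/50)·(16/3) - (-48/25) = -24/25 kN·m
Load 4 — applied couple M₀=-14 kN·m at a=32/5 m (b=L-a=48/5):
  M_4 = R_Ax - M_A  [x≤a] with R_A=-63/50, M_A=-42/25 = (-63/50)·(16/3) - (-42/25) = -126/25 kN·m
Superposition: M = Σ M_i = 2389/36 kN·m ≈ 66.361111 kN·m

M(16/3) = 2389/36 kN·m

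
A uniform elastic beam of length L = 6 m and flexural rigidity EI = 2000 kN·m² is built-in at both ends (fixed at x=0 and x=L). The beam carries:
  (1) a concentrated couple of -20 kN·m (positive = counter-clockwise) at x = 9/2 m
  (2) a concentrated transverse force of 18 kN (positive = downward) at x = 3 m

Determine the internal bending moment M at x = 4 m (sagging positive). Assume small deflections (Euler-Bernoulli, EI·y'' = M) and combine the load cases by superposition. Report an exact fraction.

Load 1 — applied couple M₀=-20 kN·m at a=9/2 m (b=L-a=3/2):
  M_1 = R_Ax - M_A  [x≤a] with R_A=-15/4, M_A=-25/4 = (-15/4)·4 - (-25/4) = -35/4 kN·m
Load 2 — point force P=18 kN at a=3 m (b=L-a=3):
  M_2 = Pa²(a+3b)(L-x)/L³ - Pa²b/L²  [x>a] = 18·3²·(3+3·3)·(6-4)/6³ - 18·3²·3/6² = 9/2 kN·m
Superposition: M = Σ M_i = -17/4 kN·m ≈ -4.250000 kN·m

M(4) = -17/4 kN·m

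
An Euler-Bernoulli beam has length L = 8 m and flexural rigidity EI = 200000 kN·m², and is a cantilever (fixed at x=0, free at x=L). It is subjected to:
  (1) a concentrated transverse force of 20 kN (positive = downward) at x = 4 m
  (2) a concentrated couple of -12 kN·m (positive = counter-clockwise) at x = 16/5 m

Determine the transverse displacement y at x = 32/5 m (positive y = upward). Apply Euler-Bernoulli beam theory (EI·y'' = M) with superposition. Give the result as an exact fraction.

y(32/5) = -1166/234375 m

Load 1 — point force P=20 kN at a=4 m (b=L-a=4):
  y_1 = -Pa²(3x-a)/(6EI)  [x>a] = -20·4²·(3·(32/5)-4)/(6·200000) = -38/9375 m
Load 2 — applied couple M₀=-12 kN·m at a=16/5 m (b=L-a=24/5):
  y_2 = M₀a(2x-a)/(2EI)  [x>a] = (-12)·(16/5)·(2·(32/5)-(16/5))/(2·200000) = -72/78125 m
Superposition: y = Σ y_i = -1166/234375 m ≈ -0.004975 m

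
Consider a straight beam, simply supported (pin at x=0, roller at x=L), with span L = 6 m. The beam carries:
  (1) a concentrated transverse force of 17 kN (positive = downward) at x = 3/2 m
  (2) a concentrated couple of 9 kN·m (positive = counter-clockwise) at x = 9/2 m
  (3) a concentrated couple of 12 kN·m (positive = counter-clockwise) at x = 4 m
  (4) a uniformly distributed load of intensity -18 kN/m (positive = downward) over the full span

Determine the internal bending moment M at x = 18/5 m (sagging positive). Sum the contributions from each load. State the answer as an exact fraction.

M(18/5) = -1374/25 kN·m

Load 1 — point force P=17 kN at a=3/2 m (b=L-a=9/2):
  M_1 = Pa(L-x)/L  [x>a] = 17·(3/2)·(6-(18/5))/6 = 51/5 kN·m
Load 2 — applied couple M₀=9 kN·m at a=9/2 m (b=L-a=3/2):
  M_2 = M₀x/L  [x≤a] = 9·(18/5)/6 = 27/5 kN·m
Load 3 — applied couple M₀=12 kN·m at a=4 m (b=L-a=2):
  M_3 = M₀x/L  [x≤a] = 12·(18/5)/6 = 36/5 kN·m
Load 4 — uniform load w=-18 kN/m over full span:
  M_4 = wx(L-x)/2 = (-18)·(18/5)·(6-(18/5))/2 = -1944/25 kN·m
Superposition: M = Σ M_i = -1374/25 kN·m ≈ -54.960000 kN·m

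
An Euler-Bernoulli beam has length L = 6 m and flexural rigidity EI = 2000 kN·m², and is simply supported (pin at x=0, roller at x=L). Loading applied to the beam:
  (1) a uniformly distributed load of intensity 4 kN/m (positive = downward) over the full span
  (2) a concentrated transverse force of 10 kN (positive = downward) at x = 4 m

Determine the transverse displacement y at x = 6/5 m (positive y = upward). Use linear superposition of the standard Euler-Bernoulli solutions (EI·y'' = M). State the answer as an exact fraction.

y(6/5) = -14171/468750 m

Load 1 — uniform load w=4 kN/m over full span:
  y_1 = -wx(L³-2Lx²+x³)/(24EI) = -4·(6/5)·(6³-2·6·(6/5)²+(6/5)³)/(24·2000) = -1566/78125 m
Load 2 — point force P=10 kN at a=4 m (b=L-a=2):
  y_2 = -Pbx(L²-b²-x²)/(6LEI)  [x≤a] = -10·2·(6/5)·(6²-2²-(6/5)²)/(6·6·2000) = -191/18750 m
Superposition: y = Σ y_i = -14171/468750 m ≈ -0.030231 m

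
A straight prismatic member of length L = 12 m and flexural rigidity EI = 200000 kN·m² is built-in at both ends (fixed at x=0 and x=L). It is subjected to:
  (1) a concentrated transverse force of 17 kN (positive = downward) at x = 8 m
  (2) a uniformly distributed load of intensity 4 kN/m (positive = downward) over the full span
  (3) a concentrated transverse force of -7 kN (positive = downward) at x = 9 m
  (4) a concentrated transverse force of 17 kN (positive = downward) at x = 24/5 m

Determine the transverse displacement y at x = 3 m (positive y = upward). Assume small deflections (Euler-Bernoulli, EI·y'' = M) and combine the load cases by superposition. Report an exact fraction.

y(3) = -1149551/960000000 m

Load 1 — point force P=17 kN at a=8 m (b=L-a=4):
  y_1 = -Pb²x²(3aL-(3a+b)x)/(6L³EI)  [x≤a] = -17·4²·3²·(3·8·12-(3·8+4)·3)/(6·12³·200000) = -289/1200000 m
Load 2 — uniform load w=4 kN/m over full span:
  y_2 = -wx²(L-x)²/(24EI) = -4·3²·(12-3)²/(24·200000) = -243/400000 m
Load 3 — point force P=-7 kN at a=9 m (b=L-a=3):
  y_3 = -Pb²x²(3aL-(3a+b)x)/(6L³EI)  [x≤a] = -(-7)·3²·3²·(3·9·12-(3·9+3)·3)/(6·12³·200000) = 819/12800000 m
Load 4 — point force P=17 kN at a=24/5 m (b=L-a=36/5):
  y_4 = -Pb²x²(3aL-(3a+b)x)/(6L³EI)  [x≤a] = -17·(36/5)²·3²·(3·(24/5)·12-(3·(24/5)+(36/5))·3)/(6·12³·200000) = -4131/10000000 m
Superposition: y = Σ y_i = -1149551/960000000 m ≈ -0.001197 m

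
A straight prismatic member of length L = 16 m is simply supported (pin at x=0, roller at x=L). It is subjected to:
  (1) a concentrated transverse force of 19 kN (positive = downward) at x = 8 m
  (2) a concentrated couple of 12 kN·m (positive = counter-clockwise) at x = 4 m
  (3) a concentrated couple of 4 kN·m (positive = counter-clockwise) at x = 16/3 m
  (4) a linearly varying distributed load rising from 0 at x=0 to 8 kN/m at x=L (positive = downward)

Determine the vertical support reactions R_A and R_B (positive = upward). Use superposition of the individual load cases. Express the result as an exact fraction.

R_A = 191/6 kN, R_B = 307/6 kN

Load 1 — point force P=19 kN at a=8 m (b=L-a=8):
  R_A = Pb/L = 19·8/16 = 19/2 kN
  R_B = Pa/L = 19·8/16 = 19/2 kN
Load 2 — applied couple M₀=12 kN·m at a=4 m (b=L-a=12):
  R_A = M₀/L = 12/16 = 3/4 kN
  R_B = -M₀/L = -12/16 = -3/4 kN
Load 3 — applied couple M₀=4 kN·m at a=16/3 m (b=L-a=32/3):
  R_A = M₀/L = 4/16 = 1/4 kN
  R_B = -M₀/L = -4/16 = -1/4 kN
Load 4 — triangular load w₀=8 kN/m (0→w₀ over full span):
  R_A = w₀L/6 = 8·16/6 = 64/3 kN
  R_B = w₀L/3 = 8·16/3 = 128/3 kN
Superposition: R_A = 191/6 kN, R_B = 307/6 kN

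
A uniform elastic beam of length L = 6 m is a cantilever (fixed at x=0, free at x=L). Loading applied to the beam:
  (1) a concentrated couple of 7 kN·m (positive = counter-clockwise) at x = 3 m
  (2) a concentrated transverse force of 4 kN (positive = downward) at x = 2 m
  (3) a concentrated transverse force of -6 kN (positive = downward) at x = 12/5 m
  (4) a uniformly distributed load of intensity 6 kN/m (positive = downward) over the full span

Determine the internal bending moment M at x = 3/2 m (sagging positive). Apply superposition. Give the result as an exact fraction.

Load 1 — applied couple M₀=7 kN·m at a=3 m (b=L-a=3):
  M_1 = M₀  [x≤a] = 7 = 7 kN·m
Load 2 — point force P=4 kN at a=2 m (b=L-a=4):
  M_2 = -P(a-x)  [x≤a] = -4·(2-(3/2)) = -2 kN·m
Load 3 — point force P=-6 kN at a=12/5 m (b=L-a=18/5):
  M_3 = -P(a-x)  [x≤a] = -(-6)·((12/5)-(3/2)) = 27/5 kN·m
Load 4 — uniform load w=6 kN/m over full span:
  M_4 = -w(L-x)²/2 = -6·(6-(3/2))²/2 = -243/4 kN·m
Superposition: M = Σ M_i = -1007/20 kN·m ≈ -50.350000 kN·m

M(3/2) = -1007/20 kN·m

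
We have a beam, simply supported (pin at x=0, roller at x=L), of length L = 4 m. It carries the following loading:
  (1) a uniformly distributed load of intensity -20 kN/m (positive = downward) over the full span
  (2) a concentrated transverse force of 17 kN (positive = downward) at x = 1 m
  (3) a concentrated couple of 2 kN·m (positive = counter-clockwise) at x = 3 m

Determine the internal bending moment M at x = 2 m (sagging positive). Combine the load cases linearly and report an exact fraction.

M(2) = -61/2 kN·m

Load 1 — uniform load w=-20 kN/m over full span:
  M_1 = wx(L-x)/2 = (-20)·2·(4-2)/2 = -40 kN·m
Load 2 — point force P=17 kN at a=1 m (b=L-a=3):
  M_2 = Pa(L-x)/L  [x>a] = 17·1·(4-2)/4 = 17/2 kN·m
Load 3 — applied couple M₀=2 kN·m at a=3 m (b=L-a=1):
  M_3 = M₀x/L  [x≤a] = 2·2/4 = 1 kN·m
Superposition: M = Σ M_i = -61/2 kN·m ≈ -30.500000 kN·m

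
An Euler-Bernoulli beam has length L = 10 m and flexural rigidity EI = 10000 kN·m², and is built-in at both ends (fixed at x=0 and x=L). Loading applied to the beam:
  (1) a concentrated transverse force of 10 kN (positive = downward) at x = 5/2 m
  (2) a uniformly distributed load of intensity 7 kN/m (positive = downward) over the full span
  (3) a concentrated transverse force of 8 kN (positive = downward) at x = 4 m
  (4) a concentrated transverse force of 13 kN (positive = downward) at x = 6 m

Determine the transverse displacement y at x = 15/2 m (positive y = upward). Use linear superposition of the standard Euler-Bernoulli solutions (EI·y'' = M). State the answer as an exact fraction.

y(15/2) = -8517/512000 m

Load 1 — point force P=10 kN at a=5/2 m (b=L-a=15/2):
  y_1 = -Pa²(L-x)²(3bL-(3b+a)(L-x))/(6L³EI)  [x>a] = -10·(5/2)²·(10-(15/2))²·(3·(15/2)·10-(3·(15/2)+(5/2))·(10-(15/2)))/(6·10³·10000) = -13/12288 m
Load 2 — uniform load w=7 kN/m over full span:
  y_2 = -wx²(L-x)²/(24EI) = -7·(15/2)²·(10-(15/2))²/(24·10000) = -21/2048 m
Load 3 — point force P=8 kN at a=4 m (b=L-a=6):
  y_3 = -Pa²(L-x)²(3bL-(3b+a)(L-x))/(6L³EI)  [x>a] = -8·4²·(10-(15/2))²·(3·6·10-(3·6+4)·(10-(15/2)))/(6·10³·10000) = -1/600 m
Load 4 — point force P=13 kN at a=6 m (b=L-a=4):
  y_4 = -Pa²(L-x)²(3bL-(3b+a)(L-x))/(6L³EI)  [x>a] = -13·6²·(10-(15/2))²·(3·4·10-(3·4+6)·(10-(15/2)))/(6·10³·10000) = -117/32000 m
Superposition: y = Σ y_i = -8517/512000 m ≈ -0.016635 m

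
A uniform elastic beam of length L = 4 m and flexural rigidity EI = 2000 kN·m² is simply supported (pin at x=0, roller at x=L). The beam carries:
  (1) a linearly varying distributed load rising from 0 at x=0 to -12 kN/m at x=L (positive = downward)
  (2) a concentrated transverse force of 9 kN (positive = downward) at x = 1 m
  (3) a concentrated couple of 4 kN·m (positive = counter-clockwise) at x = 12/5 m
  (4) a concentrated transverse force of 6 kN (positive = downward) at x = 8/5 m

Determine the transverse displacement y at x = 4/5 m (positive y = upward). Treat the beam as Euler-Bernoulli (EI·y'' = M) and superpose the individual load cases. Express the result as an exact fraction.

y(4/5) = -2619/62500000 m

Load 1 — triangular load w₀=-12 kN/m (0→w₀ over full span):
  y_1 = -w₀x(7L⁴-10L²x²+3x⁴)/(360LEI) = -(-12)·(4/5)·(7·4⁴-10·4²·(4/5)²+3·(4/5)⁴)/(360·4·2000) = 11008/1953125 m
Load 2 — point force P=9 kN at a=1 m (b=L-a=3):
  y_2 = -Pbx(L²-b²-x²)/(6LEI)  [x≤a] = -9·3·(4/5)·(4²-3²-(4/5)²)/(6·4·2000) = -1431/500000 m
Load 3 — applied couple M₀=4 kN·m at a=12/5 m (b=L-a=8/5):
  y_3 = (M₀x³/(6L)+C₁x)/EI  [x≤a] with C₁=M₀(3b²-L²)/(6L)=-104/75 = (4·(4/5)³/(6·4)+(-104/75)·(4/5))/2000 = -8/15625 m
Load 4 — point force P=6 kN at a=8/5 m (b=L-a=12/5):
  y_4 = -Pbx(L²-b²-x²)/(6LEI)  [x≤a] = -6·(12/5)·(4/5)·(4²-(12/5)²-(4/5)²)/(6·4·2000) = -36/15625 m
Superposition: y = Σ y_i = -2619/62500000 m ≈ -0.000042 m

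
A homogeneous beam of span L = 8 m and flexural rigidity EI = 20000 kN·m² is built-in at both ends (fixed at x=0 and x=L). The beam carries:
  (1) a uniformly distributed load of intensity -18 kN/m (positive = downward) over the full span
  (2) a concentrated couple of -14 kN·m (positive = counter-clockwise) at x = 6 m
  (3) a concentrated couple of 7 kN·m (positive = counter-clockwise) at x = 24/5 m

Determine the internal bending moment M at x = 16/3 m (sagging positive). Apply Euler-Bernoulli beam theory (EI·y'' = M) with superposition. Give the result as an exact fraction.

Load 1 — uniform load w=-18 kN/m over full span:
  M_1 = wLx/2 - wL²/12 - wx²/2 = (-18)·8·(16/3)/2 - (-18)·8²/12 - (-18)·(16/3)²/2 = -32 kN·m
Load 2 — applied couple M₀=-14 kN·m at a=6 m (b=L-a=2):
  M_2 = R_Ax - M_A  [x≤a] with R_A=-63/32, M_A=-35/8 = (-63/32)·(16/3) - (-35/8) = -49/8 kN·m
Load 3 — applied couple M₀=7 kN·m at a=24/5 m (b=L-a=16/5):
  M_3 = R_Ax - M_A - M₀  [x>a] with R_A=63/50, M_A=56/25 = (63/50)·(16/3) - (56/25) - 7 = -63/25 kN·m
Superposition: M = Σ M_i = -8129/200 kN·m ≈ -40.645000 kN·m

M(16/3) = -8129/200 kN·m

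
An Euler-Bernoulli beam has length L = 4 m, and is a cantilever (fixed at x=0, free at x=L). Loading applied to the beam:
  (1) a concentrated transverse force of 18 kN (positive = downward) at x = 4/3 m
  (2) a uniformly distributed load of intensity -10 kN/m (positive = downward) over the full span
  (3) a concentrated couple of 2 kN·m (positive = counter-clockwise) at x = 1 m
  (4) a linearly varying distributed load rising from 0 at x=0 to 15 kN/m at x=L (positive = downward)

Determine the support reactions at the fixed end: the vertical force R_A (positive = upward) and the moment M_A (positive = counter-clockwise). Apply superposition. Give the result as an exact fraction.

Load 1 — point force P=18 kN at a=4/3 m (b=L-a=8/3):
  R_A = P = 18 kN
  M_A = Pa = 18·(4/3) = 24 kN·m
Load 2 — uniform load w=-10 kN/m over full span:
  R_A = wL = (-10)·4 = -40 kN
  M_A = wL²/2 = (-10)·4²/2 = -80 kN·m
Load 3 — applied couple M₀=2 kN·m at a=1 m (b=L-a=3):
  R_A = 0 kN
  M_A = -M₀ = -2 kN·m
Load 4 — triangular load w₀=15 kN/m (0→w₀ over full span):
  R_A = w₀L/2 = 15·4/2 = 30 kN
  M_A = w₀L²/3 = 15·4²/3 = 80 kN·m
Superposition: R_A = 8 kN, M_A = 22 kN·m

R_A = 8 kN, M_A = 22 kN·m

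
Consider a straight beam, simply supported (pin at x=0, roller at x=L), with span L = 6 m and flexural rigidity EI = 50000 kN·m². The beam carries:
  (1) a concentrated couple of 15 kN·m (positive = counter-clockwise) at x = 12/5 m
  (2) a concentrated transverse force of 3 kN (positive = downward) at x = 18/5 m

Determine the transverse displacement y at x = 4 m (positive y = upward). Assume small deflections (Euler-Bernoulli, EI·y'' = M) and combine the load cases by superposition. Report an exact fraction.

Load 1 — applied couple M₀=15 kN·m at a=12/5 m (b=L-a=18/5):
  y_1 = (M₀x³/(6L)-M₀(x-a)²/2+C₁x)/EI  [x>a] with C₁=M₀(3b²-L²)/(6L)=6/5 = (15·4³/(6·6)-15·(4-(12/5))²/2+(6/5)·4)/50000 = 23/93750 m
Load 2 — point force P=3 kN at a=18/5 m (b=L-a=12/5):
  y_2 = -Pa(L-x)(2Lx-a²-x²)/(6LEI)  [x>a] = -3·(18/5)·(6-4)·(2·6·4-(18/5)²-4²)/(6·6·50000) = -357/1562500 m
Superposition: y = Σ y_i = 79/4687500 m ≈ 0.000017 m

y(4) = 79/4687500 m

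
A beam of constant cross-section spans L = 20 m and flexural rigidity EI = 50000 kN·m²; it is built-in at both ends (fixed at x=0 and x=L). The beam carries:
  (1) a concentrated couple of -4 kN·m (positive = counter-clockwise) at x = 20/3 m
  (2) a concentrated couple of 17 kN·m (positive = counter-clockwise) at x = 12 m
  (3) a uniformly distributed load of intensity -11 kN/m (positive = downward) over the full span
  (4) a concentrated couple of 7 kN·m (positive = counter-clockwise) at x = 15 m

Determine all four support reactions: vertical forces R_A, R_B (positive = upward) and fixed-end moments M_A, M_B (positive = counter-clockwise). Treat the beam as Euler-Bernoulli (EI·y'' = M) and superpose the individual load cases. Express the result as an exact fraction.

R_A = -1303787/12000 kN, M_A = -430847/1200 kN·m, R_B = -1336213/12000 kN, M_B = 439273/1200 kN·m

Load 1 — applied couple M₀=-4 kN·m at a=20/3 m (b=L-a=40/3):
  R_A = 6M₀ab/L³ = 6·(-4)·(20/3)·(40/3)/20³ = -4/15 kN
  M_A = M₀b(2a-b)/L² = (-4)·(40/3)·(2·(20/3)-(40/3))/20² = 0 kN·m
  R_B = -6M₀ab/L³ = -6·(-4)·(20/3)·(40/3)/20³ = 4/15 kN
  M_B = M₀a(2b-a)/L² = (-4)·(20/3)·(2·(40/3)-(20/3))/20² = -4/3 kN·m
Load 2 — applied couple M₀=17 kN·m at a=12 m (b=L-a=8):
  R_A = 6M₀ab/L³ = 6·17·12·8/20³ = 153/125 kN
  M_A = M₀b(2a-b)/L² = 17·8·(2·12-8)/20² = 136/25 kN·m
  R_B = -6M₀ab/L³ = -6·17·12·8/20³ = -153/125 kN
  M_B = M₀a(2b-a)/L² = 17·12·(2·8-12)/20² = 51/25 kN·m
Load 3 — uniform load w=-11 kN/m over full span:
  R_A = wL/2 = (-11)·20/2 = -110 kN
  M_A = wL²/12 = (-11)·20²/12 = -1100/3 kN·m
  R_B = wL/2 = (-11)·20/2 = -110 kN
  M_B = -wL²/12 = -(-11)·20²/12 = 1100/3 kN·m
Load 4 — applied couple M₀=7 kN·m at a=15 m (b=L-a=5):
  R_A = 6M₀ab/L³ = 6·7·15·5/20³ = 63/160 kN
  M_A = M₀b(2a-b)/L² = 7·5·(2·15-5)/20² = 35/16 kN·m
  R_B = -6M₀ab/L³ = -6·7·15·5/20³ = -63/160 kN
  M_B = M₀a(2b-a)/L² = 7·15·(2·5-15)/20² = -21/16 kN·m
Superposition: R_A = -1303787/12000 kN, M_A = -430847/1200 kN·m, R_B = -1336213/12000 kN, M_B = 439273/1200 kN·m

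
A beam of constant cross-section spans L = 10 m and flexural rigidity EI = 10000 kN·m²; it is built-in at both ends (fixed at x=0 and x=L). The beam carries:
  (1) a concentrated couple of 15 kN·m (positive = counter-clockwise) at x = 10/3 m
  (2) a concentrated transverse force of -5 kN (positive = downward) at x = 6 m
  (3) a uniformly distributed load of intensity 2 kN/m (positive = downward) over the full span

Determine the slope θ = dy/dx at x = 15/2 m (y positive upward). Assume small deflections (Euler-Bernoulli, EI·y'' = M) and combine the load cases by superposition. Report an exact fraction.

Load 1 — applied couple M₀=15 kN·m at a=10/3 m (b=L-a=20/3):
  θ_1 = (R_Ax²/2 - M_Ax - M₀(x-a))/EI  [x>a] with R_A=2, M_A=0 = (2·(15/2)²/2 - 0·(15/2) - 15·((15/2)-(10/3)))/10000 = -1/1600 rad
Load 2 — point force P=-5 kN at a=6 m (b=L-a=4):
  θ_2 = Pa²(L-x)(2bL-(3b+a)(L-x))/(2L³EI)  [x>a] = (-5)·6²·(10-(15/2))·(2·4·10-(3·4+6)·(10-(15/2)))/(2·10³·10000) = -63/80000 rad
Load 3 — uniform load w=2 kN/m over full span:
  θ_3 = -wx(L-x)(L-2x)/(12EI) = -2·(15/2)·(10-(15/2))·(10-2·(15/2))/(12·10000) = 1/640 rad
Superposition: θ = Σ θ_i = 3/20000 rad ≈ 0.000150 rad

θ(15/2) = 3/20000 rad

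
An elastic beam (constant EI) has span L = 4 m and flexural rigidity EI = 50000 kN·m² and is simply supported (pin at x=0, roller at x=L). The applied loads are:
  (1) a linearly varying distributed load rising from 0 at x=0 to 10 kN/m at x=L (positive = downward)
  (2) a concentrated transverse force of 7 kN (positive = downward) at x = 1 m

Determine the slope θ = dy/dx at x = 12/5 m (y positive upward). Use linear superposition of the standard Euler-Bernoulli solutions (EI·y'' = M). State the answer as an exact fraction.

θ(12/5) = 48911/450000000 rad

Load 1 — triangular load w₀=10 kN/m (0→w₀ over full span):
  θ_1 = -w₀(7L⁴-30L²x²+15x⁴)/(360LEI) = -10·(7·4⁴-30·4²·(12/5)²+15·(12/5)⁴)/(360·4·50000) = 232/3515625 rad
Load 2 — point force P=7 kN at a=1 m (b=L-a=3):
  θ_2 = -Pa(2L²-6Lx+3x²+a²)/(6LEI)  [x>a] = -7·1·(2·4²-6·4·(12/5)+3·(12/5)²+1²)/(6·4·50000) = 427/10000000 rad
Superposition: θ = Σ θ_i = 48911/450000000 rad ≈ 0.000109 rad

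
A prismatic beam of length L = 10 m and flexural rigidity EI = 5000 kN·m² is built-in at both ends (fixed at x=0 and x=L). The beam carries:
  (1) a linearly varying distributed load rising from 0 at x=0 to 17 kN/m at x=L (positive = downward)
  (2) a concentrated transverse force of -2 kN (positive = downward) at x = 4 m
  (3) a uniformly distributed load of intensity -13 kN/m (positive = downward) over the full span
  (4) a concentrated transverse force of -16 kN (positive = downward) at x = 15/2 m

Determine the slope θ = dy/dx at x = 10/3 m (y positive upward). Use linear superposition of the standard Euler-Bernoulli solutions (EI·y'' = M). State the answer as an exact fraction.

Load 1 — triangular load w₀=17 kN/m (0→w₀ over full span):
  θ_1 = -w₀(2x(L-x)(L-2x)(x+2L)+x²(L-x)²)/(120LEI) = -17·(2·(10/3)·(10-(10/3))·(10-2·(10/3))·((10/3)+2·10)+(10/3)²·(10-(10/3))²)/(120·10·5000) = -68/6075 rad
Load 2 — point force P=-2 kN at a=4 m (b=L-a=6):
  θ_2 = -Pb²x(2aL-(3a+b)x)/(2L³EI)  [x≤a] = -(-2)·6²·(10/3)·(2·4·10-(3·4+6)·(10/3))/(2·10³·5000) = 3/6250 rad
Load 3 — uniform load w=-13 kN/m over full span:
  θ_3 = -wx(L-x)(L-2x)/(12EI) = -(-13)·(10/3)·(10-(10/3))·(10-2·(10/3))/(12·5000) = 13/810 rad
Load 4 — point force P=-16 kN at a=15/2 m (b=L-a=5/2):
  θ_4 = -Pb²x(2aL-(3a+b)x)/(2L³EI)  [x≤a] = -(-16)·(5/2)²·(10/3)·(2·(15/2)·10-(3·(15/2)+(5/2))·(10/3))/(2·10³·5000) = 1/450 rad
Superposition: θ = Σ θ_i = 11479/1518750 rad ≈ 0.007558 rad

θ(10/3) = 11479/1518750 rad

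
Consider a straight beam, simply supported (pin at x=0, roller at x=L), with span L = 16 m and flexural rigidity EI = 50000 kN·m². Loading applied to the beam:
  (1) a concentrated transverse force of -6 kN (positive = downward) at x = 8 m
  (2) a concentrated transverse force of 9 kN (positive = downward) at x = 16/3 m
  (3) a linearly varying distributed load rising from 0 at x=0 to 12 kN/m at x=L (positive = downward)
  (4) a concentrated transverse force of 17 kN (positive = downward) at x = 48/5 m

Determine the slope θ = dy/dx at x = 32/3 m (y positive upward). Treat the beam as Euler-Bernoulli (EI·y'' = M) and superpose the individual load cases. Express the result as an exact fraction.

Load 1 — point force P=-6 kN at a=8 m (b=L-a=8):
  θ_1 = -Pa(2L²-6Lx+3x²+a²)/(6LEI)  [x>a] = -(-6)·8·(2·16²-6·16·(32/3)+3·(32/3)²+8²)/(6·16·50000) = -2/1875 rad
Load 2 — point force P=9 kN at a=16/3 m (b=L-a=32/3):
  θ_2 = -Pa(2L²-6Lx+3x²+a²)/(6LEI)  [x>a] = -9·(16/3)·(2·16²-6·16·(32/3)+3·(32/3)²+(16/3)²)/(6·16·50000) = 8/5625 rad
Load 3 — triangular load w₀=12 kN/m (0→w₀ over full span):
  θ_3 = -w₀(7L⁴-30L²x²+15x⁴)/(360LEI) = -12·(7·16⁴-30·16²·(32/3)²+15·(32/3)⁴)/(360·16·50000) = 11648/1265625 rad
Load 4 — point force P=17 kN at a=48/5 m (b=L-a=32/5):
  θ_4 = -Pa(2L²-6Lx+3x²+a²)/(6LEI)  [x>a] = -17·(48/5)·(2·16²-6·16·(32/3)+3·(32/3)²+(48/5)²)/(6·16·50000) = 3128/1171875 rad
Superposition: θ = Σ θ_i = 386906/31640625 rad ≈ 0.012228 rad

θ(32/3) = 386906/31640625 rad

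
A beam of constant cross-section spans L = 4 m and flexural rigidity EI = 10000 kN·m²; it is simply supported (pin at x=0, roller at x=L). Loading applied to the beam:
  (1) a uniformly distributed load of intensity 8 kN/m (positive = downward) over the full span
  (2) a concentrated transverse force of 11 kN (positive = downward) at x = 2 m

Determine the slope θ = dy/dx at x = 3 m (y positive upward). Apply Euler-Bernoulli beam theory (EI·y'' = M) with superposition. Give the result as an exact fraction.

θ(3) = 11/4800 rad

Load 1 — uniform load w=8 kN/m over full span:
  θ_1 = -w(L³-6Lx²+4x³)/(24EI) = -8·(4³-6·4·3²+4·3³)/(24·10000) = 11/7500 rad
Load 2 — point force P=11 kN at a=2 m (b=L-a=2):
  θ_2 = -Pa(2L²-6Lx+3x²+a²)/(6LEI)  [x>a] = -11·2·(2·4²-6·4·3+3·3²+2²)/(6·4·10000) = 33/40000 rad
Superposition: θ = Σ θ_i = 11/4800 rad ≈ 0.002292 rad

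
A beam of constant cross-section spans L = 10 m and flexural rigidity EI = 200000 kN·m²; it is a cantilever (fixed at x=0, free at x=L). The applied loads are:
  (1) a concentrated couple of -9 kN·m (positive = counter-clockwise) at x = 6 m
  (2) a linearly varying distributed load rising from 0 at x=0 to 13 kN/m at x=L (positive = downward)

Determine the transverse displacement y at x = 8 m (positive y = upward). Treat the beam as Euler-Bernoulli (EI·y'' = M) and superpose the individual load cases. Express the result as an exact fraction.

y(8) = -335437/7500000 m

Load 1 — applied couple M₀=-9 kN·m at a=6 m (b=L-a=4):
  y_1 = M₀a(2x-a)/(2EI)  [x>a] = (-9)·6·(2·8-6)/(2·200000) = -27/20000 m
Load 2 — triangular load w₀=13 kN/m (0→w₀ over full span):
  y_2 = (w₀Lx³/12-w₀L²x²/6-w₀x⁵/(120L))/EI = (13·10·8³/12-13·10²·8²/6-13·8⁵/(120·10))/200000 = -10166/234375 m
Superposition: y = Σ y_i = -335437/7500000 m ≈ -0.044725 m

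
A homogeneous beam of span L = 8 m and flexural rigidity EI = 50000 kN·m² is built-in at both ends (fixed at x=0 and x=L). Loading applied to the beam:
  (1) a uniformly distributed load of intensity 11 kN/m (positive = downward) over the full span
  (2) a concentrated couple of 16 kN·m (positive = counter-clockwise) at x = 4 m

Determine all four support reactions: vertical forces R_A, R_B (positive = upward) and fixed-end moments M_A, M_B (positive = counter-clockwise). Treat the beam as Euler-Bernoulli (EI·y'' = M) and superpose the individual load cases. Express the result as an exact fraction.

Load 1 — uniform load w=11 kN/m over full span:
  R_A = wL/2 = 11·8/2 = 44 kN
  M_A = wL²/12 = 11·8²/12 = 176/3 kN·m
  R_B = wL/2 = 11·8/2 = 44 kN
  M_B = -wL²/12 = -11·8²/12 = -176/3 kN·m
Load 2 — applied couple M₀=16 kN·m at a=4 m (b=L-a=4):
  R_A = 6M₀ab/L³ = 6·16·4·4/8³ = 3 kN
  M_A = M₀b(2a-b)/L² = 16·4·(2·4-4)/8² = 4 kN·m
  R_B = -6M₀ab/L³ = -6·16·4·4/8³ = -3 kN
  M_B = M₀a(2b-a)/L² = 16·4·(2·4-4)/8² = 4 kN·m
Superposition: R_A = 47 kN, M_A = 188/3 kN·m, R_B = 41 kN, M_B = -164/3 kN·m

R_A = 47 kN, M_A = 188/3 kN·m, R_B = 41 kN, M_B = -164/3 kN·m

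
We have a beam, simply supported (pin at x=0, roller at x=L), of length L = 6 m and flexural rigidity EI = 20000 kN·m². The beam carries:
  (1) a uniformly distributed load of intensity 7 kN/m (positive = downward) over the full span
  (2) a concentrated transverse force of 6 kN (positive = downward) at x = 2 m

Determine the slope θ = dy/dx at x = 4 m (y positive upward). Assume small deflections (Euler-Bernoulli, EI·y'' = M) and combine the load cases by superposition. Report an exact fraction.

Load 1 — uniform load w=7 kN/m over full span:
  θ_1 = -w(L³-6Lx²+4x³)/(24EI) = -7·(6³-6·6·4²+4·4³)/(24·20000) = 91/60000 rad
Load 2 — point force P=6 kN at a=2 m (b=L-a=4):
  θ_2 = -Pa(2L²-6Lx+3x²+a²)/(6LEI)  [x>a] = -6·2·(2·6²-6·6·4+3·4²+2²)/(6·6·20000) = 1/3000 rad
Superposition: θ = Σ θ_i = 37/20000 rad ≈ 0.001850 rad

θ(4) = 37/20000 rad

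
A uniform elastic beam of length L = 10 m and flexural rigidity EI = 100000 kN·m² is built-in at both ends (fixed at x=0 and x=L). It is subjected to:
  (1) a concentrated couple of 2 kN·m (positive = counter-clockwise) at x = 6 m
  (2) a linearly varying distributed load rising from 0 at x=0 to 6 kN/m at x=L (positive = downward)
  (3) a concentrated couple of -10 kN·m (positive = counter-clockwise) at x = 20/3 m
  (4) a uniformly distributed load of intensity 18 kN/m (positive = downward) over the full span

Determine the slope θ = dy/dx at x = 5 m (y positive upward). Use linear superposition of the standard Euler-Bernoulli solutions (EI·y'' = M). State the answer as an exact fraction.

Load 1 — applied couple M₀=2 kN·m at a=6 m (b=L-a=4):
  θ_1 = (R_Ax²/2 - M_Ax)/EI  [x≤a] with R_A=36/125, M_A=16/25 = ((36/125)·5²/2 - (16/25)·5)/100000 = 1/250000 rad
Load 2 — triangular load w₀=6 kN/m (0→w₀ over full span):
  θ_2 = -w₀(2x(L-x)(L-2x)(x+2L)+x²(L-x)²)/(120LEI) = -6·(2·5·(10-5)·(10-2·5)·(5+2·10)+5²·(10-5)²)/(120·10·100000) = -1/32000 rad
Load 3 — applied couple M₀=-10 kN·m at a=20/3 m (b=L-a=10/3):
  θ_3 = (R_Ax²/2 - M_Ax)/EI  [x≤a] with R_A=-4/3, M_A=-10/3 = ((-4/3)·5²/2 - (-10/3)·5)/100000 = 0 rad
Load 4 — uniform load w=18 kN/m over full span:
  θ_4 = -wx(L-x)(L-2x)/(12EI) = -18·5·(10-5)·(10-2·5)/(12·100000) = 0 rad
Superposition: θ = Σ θ_i = -109/4000000 rad ≈ -0.000027 rad

θ(5) = -109/4000000 rad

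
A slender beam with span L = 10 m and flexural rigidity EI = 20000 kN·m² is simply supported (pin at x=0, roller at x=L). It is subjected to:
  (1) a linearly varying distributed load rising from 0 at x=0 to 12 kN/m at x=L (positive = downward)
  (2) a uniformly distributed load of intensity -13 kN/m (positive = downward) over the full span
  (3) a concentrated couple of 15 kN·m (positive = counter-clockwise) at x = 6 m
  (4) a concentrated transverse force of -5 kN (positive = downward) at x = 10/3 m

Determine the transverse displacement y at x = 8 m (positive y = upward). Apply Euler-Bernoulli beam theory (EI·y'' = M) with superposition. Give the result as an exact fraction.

Load 1 — triangular load w₀=12 kN/m (0→w₀ over full span):
  y_1 = -w₀x(7L⁴-10L²x²+3x⁴)/(360LEI) = -12·8·(7·10⁴-10·10²·8²+3·8⁴)/(360·10·20000) = -381/15625 m
Load 2 — uniform load w=-13 kN/m over full span:
  y_2 = -wx(L³-2Lx²+x³)/(24EI) = -(-13)·8·(10³-2·10·8²+8³)/(24·20000) = 377/7500 m
Load 3 — applied couple M₀=15 kN·m at a=6 m (b=L-a=4):
  y_3 = (M₀x³/(6L)-M₀(x-a)²/2+C₁x)/EI  [x>a] with C₁=M₀(3b²-L²)/(6L)=-13 = (15·8³/(6·10)-15·(8-6)²/2+(-13)·8)/20000 = -3/10000 m
Load 4 — point force P=-5 kN at a=10/3 m (b=L-a=20/3):
  y_4 = -Pa(L-x)(2Lx-a²-x²)/(6LEI)  [x>a] = -(-5)·(10/3)·(10-8)·(2·10·8-(10/3)²-8²)/(6·10·20000) = 191/81000 m
Superposition: y = Σ y_i = 565799/20250000 m ≈ 0.027941 m

y(8) = 565799/20250000 m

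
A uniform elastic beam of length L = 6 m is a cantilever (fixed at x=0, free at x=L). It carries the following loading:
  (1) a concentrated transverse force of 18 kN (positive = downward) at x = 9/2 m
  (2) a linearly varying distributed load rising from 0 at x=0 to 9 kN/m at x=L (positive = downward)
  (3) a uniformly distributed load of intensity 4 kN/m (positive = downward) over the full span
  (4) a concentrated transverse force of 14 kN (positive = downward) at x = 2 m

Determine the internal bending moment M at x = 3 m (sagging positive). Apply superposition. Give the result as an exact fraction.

Load 1 — point force P=18 kN at a=9/2 m (b=L-a=3/2):
  M_1 = -P(a-x)  [x≤a] = -18·((9/2)-3) = -27 kN·m
Load 2 — triangular load w₀=9 kN/m (0→w₀ over full span):
  M_2 = w₀Lx/2 - w₀L²/3 - w₀x³/(6L) = 9·6·3/2 - 9·6²/3 - 9·3³/(6·6) = -135/4 kN·m
Load 3 — uniform load w=4 kN/m over full span:
  M_3 = -w(L-x)²/2 = -4·(6-3)²/2 = -18 kN·m
Load 4 — point force P=14 kN at a=2 m (b=L-a=4):
  M_4 = 0  [x>a] = 0 kN·m
Superposition: M = Σ M_i = -315/4 kN·m ≈ -78.750000 kN·m

M(3) = -315/4 kN·m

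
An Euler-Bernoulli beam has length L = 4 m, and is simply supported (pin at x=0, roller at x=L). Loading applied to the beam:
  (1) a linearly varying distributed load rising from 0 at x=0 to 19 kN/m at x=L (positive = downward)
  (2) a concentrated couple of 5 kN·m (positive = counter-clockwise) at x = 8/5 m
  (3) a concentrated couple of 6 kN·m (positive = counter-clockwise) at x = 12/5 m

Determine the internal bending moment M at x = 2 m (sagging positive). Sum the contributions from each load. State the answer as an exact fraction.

M(2) = 39/2 kN·m

Load 1 — triangular load w₀=19 kN/m (0→w₀ over full span):
  M_1 = w₀Lx/6 - w₀x³/(6L) = 19·4·2/6 - 19·2³/(6·4) = 19 kN·m
Load 2 — applied couple M₀=5 kN·m at a=8/5 m (b=L-a=12/5):
  M_2 = M₀x/L - M₀  [x>a] = 5·2/4 - 5 = -5/2 kN·m
Load 3 — applied couple M₀=6 kN·m at a=12/5 m (b=L-a=8/5):
  M_3 = M₀x/L  [x≤a] = 6·2/4 = 3 kN·m
Superposition: M = Σ M_i = 39/2 kN·m ≈ 19.500000 kN·m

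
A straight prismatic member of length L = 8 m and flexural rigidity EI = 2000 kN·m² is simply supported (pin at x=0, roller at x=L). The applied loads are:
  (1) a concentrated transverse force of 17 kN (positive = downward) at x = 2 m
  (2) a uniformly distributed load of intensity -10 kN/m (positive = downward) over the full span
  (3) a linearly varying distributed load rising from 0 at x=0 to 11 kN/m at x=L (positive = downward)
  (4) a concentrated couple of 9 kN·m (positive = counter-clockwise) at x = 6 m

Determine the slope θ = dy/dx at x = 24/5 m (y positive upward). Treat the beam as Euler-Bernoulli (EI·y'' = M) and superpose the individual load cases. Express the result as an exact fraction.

θ(24/5) = -228613/45000000 rad

Load 1 — point force P=17 kN at a=2 m (b=L-a=6):
  θ_1 = -Pa(2L²-6Lx+3x²+a²)/(6LEI)  [x>a] = -17·2·(2·8²-6·8·(24/5)+3·(24/5)²+2²)/(6·8·2000) = 1037/100000 rad
Load 2 — uniform load w=-10 kN/m over full span:
  θ_2 = -w(L³-6Lx²+4x³)/(24EI) = -(-10)·(8³-6·8·(24/5)²+4·(24/5)³)/(24·2000) = -296/9375 rad
Load 3 — triangular load w₀=11 kN/m (0→w₀ over full span):
  θ_3 = -w₀(7L⁴-30L²x²+15x⁴)/(360LEI) = -11·(7·8⁴-30·8²·(24/5)²+15·(24/5)⁴)/(360·8·2000) = 10208/703125 rad
Load 4 — applied couple M₀=9 kN·m at a=6 m (b=L-a=2):
  θ_4 = (M₀x²/(2L)+C₁)/EI  [x≤a] with C₁=M₀(3b²-L²)/(6L)=-39/4 = (9·(24/5)²/(2·8)+(-39/4))/2000 = 321/200000 rad
Superposition: θ = Σ θ_i = -228613/45000000 rad ≈ -0.005080 rad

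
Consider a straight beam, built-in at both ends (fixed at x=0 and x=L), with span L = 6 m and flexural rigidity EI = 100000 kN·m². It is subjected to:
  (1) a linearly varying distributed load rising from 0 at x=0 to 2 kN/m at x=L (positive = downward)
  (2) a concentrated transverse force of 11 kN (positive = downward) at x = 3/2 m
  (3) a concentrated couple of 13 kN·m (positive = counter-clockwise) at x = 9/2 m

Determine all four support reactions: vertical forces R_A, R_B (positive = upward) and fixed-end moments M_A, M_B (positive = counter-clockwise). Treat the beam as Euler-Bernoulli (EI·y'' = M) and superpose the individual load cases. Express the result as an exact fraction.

Load 1 — triangular load w₀=2 kN/m (0→w₀ over full span):
  R_A = 3w₀L/20 = 3·2·6/20 = 9/5 kN
  M_A = w₀L²/30 = 2·6²/30 = 12/5 kN·m
  R_B = 7w₀L/20 = 7·2·6/20 = 21/5 kN
  M_B = -w₀L²/20 = -2·6²/20 = -18/5 kN·m
Load 2 — point force P=11 kN at a=3/2 m (b=L-a=9/2):
  R_A = Pb²(3a+b)/L³ = 11·(9/2)²·(3·(3/2)+(9/2))/6³ = 297/32 kN
  M_A = Pab²/L² = 11·(3/2)·(9/2)²/6² = 297/32 kN·m
  R_B = Pa²(a+3b)/L³ = 11·(3/2)²·((3/2)+3·(9/2))/6³ = 55/32 kN
  M_B = -Pa²b/L² = -11·(3/2)²·(9/2)/6² = -99/32 kN·m
Load 3 — applied couple M₀=13 kN·m at a=9/2 m (b=L-a=3/2):
  R_A = 6M₀ab/L³ = 6·13·(9/2)·(3/2)/6³ = 39/16 kN
  M_A = M₀b(2a-b)/L² = 13·(3/2)·(2·(9/2)-(3/2))/6² = 65/16 kN·m
  R_B = -6M₀ab/L³ = -6·13·(9/2)·(3/2)/6³ = -39/16 kN
  M_B = M₀a(2b-a)/L² = 13·(9/2)·(2·(3/2)-(9/2))/6² = -39/16 kN·m
Superposition: R_A = 2163/160 kN, M_A = 2519/160 kN·m, R_B = 557/160 kN, M_B = -1461/160 kN·m

R_A = 2163/160 kN, M_A = 2519/160 kN·m, R_B = 557/160 kN, M_B = -1461/160 kN·m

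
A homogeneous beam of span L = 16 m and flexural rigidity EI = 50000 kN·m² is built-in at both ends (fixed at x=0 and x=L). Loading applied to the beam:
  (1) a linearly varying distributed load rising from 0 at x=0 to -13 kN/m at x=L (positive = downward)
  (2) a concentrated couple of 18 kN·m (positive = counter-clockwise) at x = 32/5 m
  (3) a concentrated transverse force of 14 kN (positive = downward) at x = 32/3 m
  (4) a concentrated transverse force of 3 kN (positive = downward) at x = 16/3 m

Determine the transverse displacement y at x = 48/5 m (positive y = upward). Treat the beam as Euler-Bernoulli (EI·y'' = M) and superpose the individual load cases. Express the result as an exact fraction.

Load 1 — triangular load w₀=-13 kN/m (0→w₀ over full span):
  y_1 = -w₀x²(L-x)²(x+2L)/(120LEI) = -(-13)·(48/5)²·(16-(48/5))²·((48/5)+2·16)/(120·16·50000) = 1038336/48828125 m
Load 2 — applied couple M₀=18 kN·m at a=32/5 m (b=L-a=48/5):
  y_2 = (R_Ax³/6 - M_Ax²/2 - M₀(x-a)²/2)/EI  [x>a] with R_A=81/50, M_A=54/25 = ((81/50)·(48/5)³/6 - (54/25)·(48/5)²/2 - 18·((48/5)-(32/5))²/2)/50000 = 9216/9765625 m
Load 3 — point force P=14 kN at a=32/3 m (b=L-a=16/3):
  y_3 = -Pb²x²(3aL-(3a+b)x)/(6L³EI)  [x≤a] = -14·(16/3)²·(48/5)²·(3·(32/3)·16-(3·(32/3)+(16/3))·(48/5))/(6·16³·50000) = -1792/390625 m
Load 4 — point force P=3 kN at a=16/3 m (b=L-a=32/3):
  y_4 = -Pa²(L-x)²(3bL-(3b+a)(L-x))/(6L³EI)  [x>a] = -3·(16/3)²·(16-(48/5))²·(3·(32/3)·16-(3·(32/3)+(16/3))·(16-(48/5)))/(6·16³·50000) = -8192/10546875 m
Superposition: y = Σ y_i = 22207232/1318359375 m ≈ 0.016845 m

y(48/5) = 22207232/1318359375 m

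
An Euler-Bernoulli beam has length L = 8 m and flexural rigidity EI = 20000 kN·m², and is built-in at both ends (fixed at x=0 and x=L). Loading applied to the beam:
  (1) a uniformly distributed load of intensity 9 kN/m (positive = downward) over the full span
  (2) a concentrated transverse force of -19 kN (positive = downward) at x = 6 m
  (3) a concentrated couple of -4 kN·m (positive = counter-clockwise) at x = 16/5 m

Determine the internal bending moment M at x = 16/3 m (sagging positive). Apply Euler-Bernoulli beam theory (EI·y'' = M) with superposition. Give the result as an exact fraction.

M(16/3) = 4759/600 kN·m

Load 1 — uniform load w=9 kN/m over full span:
  M_1 = wLx/2 - wL²/12 - wx²/2 = 9·8·(16/3)/2 - 9·8²/12 - 9·(16/3)²/2 = 16 kN·m
Load 2 — point force P=-19 kN at a=6 m (b=L-a=2):
  M_2 = Pb²(3a+b)x/L³ - Pab²/L²  [x≤a] = (-19)·2²·(3·6+2)·(16/3)/8³ - (-19)·6·2²/8² = -209/24 kN·m
Load 3 — applied couple M₀=-4 kN·m at a=16/5 m (b=L-a=24/5):
  M_3 = R_Ax - M_A - M₀  [x>a] with R_A=-18/25, M_A=-12/25 = (-18/25)·(16/3) - (-12/25) - (-4) = 16/25 kN·m
Superposition: M = Σ M_i = 4759/600 kN·m ≈ 7.931667 kN·m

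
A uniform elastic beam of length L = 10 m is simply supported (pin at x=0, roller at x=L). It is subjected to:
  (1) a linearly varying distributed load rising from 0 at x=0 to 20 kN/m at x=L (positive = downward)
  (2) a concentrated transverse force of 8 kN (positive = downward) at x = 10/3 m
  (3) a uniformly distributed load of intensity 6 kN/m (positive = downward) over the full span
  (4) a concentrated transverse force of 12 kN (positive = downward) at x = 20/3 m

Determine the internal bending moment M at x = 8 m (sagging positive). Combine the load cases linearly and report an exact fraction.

Load 1 — triangular load w₀=20 kN/m (0→w₀ over full span):
  M_1 = w₀Lx/6 - w₀x³/(6L) = 20·10·8/6 - 20·8³/(6·10) = 96 kN·m
Load 2 — point force P=8 kN at a=10/3 m (b=L-a=20/3):
  M_2 = Pa(L-x)/L  [x>a] = 8·(10/3)·(10-8)/10 = 16/3 kN·m
Load 3 — uniform load w=6 kN/m over full span:
  M_3 = wx(L-x)/2 = 6·8·(10-8)/2 = 48 kN·m
Load 4 — point force P=12 kN at a=20/3 m (b=L-a=10/3):
  M_4 = Pa(L-x)/L  [x>a] = 12·(20/3)·(10-8)/10 = 16 kN·m
Superposition: M = Σ M_i = 496/3 kN·m ≈ 165.333333 kN·m

M(8) = 496/3 kN·m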